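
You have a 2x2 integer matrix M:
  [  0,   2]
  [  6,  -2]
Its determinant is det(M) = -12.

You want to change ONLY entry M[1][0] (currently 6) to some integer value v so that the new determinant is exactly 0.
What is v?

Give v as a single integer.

det is linear in entry M[1][0]: det = old_det + (v - 6) * C_10
Cofactor C_10 = -2
Want det = 0: -12 + (v - 6) * -2 = 0
  (v - 6) = 12 / -2 = -6
  v = 6 + (-6) = 0

Answer: 0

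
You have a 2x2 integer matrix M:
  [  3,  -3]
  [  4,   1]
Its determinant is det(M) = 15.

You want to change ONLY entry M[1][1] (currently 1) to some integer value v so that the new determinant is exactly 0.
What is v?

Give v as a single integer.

det is linear in entry M[1][1]: det = old_det + (v - 1) * C_11
Cofactor C_11 = 3
Want det = 0: 15 + (v - 1) * 3 = 0
  (v - 1) = -15 / 3 = -5
  v = 1 + (-5) = -4

Answer: -4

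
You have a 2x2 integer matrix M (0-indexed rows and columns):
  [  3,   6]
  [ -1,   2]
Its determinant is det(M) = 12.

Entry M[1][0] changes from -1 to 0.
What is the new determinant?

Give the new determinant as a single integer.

det is linear in row 1: changing M[1][0] by delta changes det by delta * cofactor(1,0).
Cofactor C_10 = (-1)^(1+0) * minor(1,0) = -6
Entry delta = 0 - -1 = 1
Det delta = 1 * -6 = -6
New det = 12 + -6 = 6

Answer: 6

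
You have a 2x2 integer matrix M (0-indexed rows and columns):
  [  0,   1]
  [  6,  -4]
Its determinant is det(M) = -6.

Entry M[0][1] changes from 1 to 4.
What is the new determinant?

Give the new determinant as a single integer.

det is linear in row 0: changing M[0][1] by delta changes det by delta * cofactor(0,1).
Cofactor C_01 = (-1)^(0+1) * minor(0,1) = -6
Entry delta = 4 - 1 = 3
Det delta = 3 * -6 = -18
New det = -6 + -18 = -24

Answer: -24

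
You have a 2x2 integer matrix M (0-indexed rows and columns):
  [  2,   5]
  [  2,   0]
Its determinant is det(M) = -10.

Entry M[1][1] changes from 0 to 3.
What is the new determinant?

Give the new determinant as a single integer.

det is linear in row 1: changing M[1][1] by delta changes det by delta * cofactor(1,1).
Cofactor C_11 = (-1)^(1+1) * minor(1,1) = 2
Entry delta = 3 - 0 = 3
Det delta = 3 * 2 = 6
New det = -10 + 6 = -4

Answer: -4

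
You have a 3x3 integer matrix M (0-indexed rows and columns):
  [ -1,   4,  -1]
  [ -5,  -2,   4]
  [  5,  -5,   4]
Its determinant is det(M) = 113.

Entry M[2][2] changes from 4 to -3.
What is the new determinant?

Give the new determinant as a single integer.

det is linear in row 2: changing M[2][2] by delta changes det by delta * cofactor(2,2).
Cofactor C_22 = (-1)^(2+2) * minor(2,2) = 22
Entry delta = -3 - 4 = -7
Det delta = -7 * 22 = -154
New det = 113 + -154 = -41

Answer: -41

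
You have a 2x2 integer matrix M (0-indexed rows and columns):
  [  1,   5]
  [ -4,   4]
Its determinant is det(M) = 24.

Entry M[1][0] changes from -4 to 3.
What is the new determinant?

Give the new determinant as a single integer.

det is linear in row 1: changing M[1][0] by delta changes det by delta * cofactor(1,0).
Cofactor C_10 = (-1)^(1+0) * minor(1,0) = -5
Entry delta = 3 - -4 = 7
Det delta = 7 * -5 = -35
New det = 24 + -35 = -11

Answer: -11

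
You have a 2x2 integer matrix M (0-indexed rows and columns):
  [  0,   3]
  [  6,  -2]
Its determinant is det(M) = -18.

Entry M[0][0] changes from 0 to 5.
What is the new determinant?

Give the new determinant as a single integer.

Answer: -28

Derivation:
det is linear in row 0: changing M[0][0] by delta changes det by delta * cofactor(0,0).
Cofactor C_00 = (-1)^(0+0) * minor(0,0) = -2
Entry delta = 5 - 0 = 5
Det delta = 5 * -2 = -10
New det = -18 + -10 = -28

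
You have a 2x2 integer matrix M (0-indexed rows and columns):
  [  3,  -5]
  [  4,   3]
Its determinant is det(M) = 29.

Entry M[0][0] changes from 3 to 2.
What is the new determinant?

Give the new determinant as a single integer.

det is linear in row 0: changing M[0][0] by delta changes det by delta * cofactor(0,0).
Cofactor C_00 = (-1)^(0+0) * minor(0,0) = 3
Entry delta = 2 - 3 = -1
Det delta = -1 * 3 = -3
New det = 29 + -3 = 26

Answer: 26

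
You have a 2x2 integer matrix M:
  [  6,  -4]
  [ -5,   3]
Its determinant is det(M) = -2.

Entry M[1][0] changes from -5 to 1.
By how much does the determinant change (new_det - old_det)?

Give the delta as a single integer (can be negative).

Cofactor C_10 = 4
Entry delta = 1 - -5 = 6
Det delta = entry_delta * cofactor = 6 * 4 = 24

Answer: 24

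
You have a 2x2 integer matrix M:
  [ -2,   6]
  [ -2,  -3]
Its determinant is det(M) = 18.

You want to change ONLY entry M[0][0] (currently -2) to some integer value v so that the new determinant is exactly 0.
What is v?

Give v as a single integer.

Answer: 4

Derivation:
det is linear in entry M[0][0]: det = old_det + (v - -2) * C_00
Cofactor C_00 = -3
Want det = 0: 18 + (v - -2) * -3 = 0
  (v - -2) = -18 / -3 = 6
  v = -2 + (6) = 4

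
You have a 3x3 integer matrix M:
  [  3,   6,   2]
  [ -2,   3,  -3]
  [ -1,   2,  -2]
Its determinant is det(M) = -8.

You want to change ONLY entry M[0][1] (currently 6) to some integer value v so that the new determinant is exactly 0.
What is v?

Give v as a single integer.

Answer: -2

Derivation:
det is linear in entry M[0][1]: det = old_det + (v - 6) * C_01
Cofactor C_01 = -1
Want det = 0: -8 + (v - 6) * -1 = 0
  (v - 6) = 8 / -1 = -8
  v = 6 + (-8) = -2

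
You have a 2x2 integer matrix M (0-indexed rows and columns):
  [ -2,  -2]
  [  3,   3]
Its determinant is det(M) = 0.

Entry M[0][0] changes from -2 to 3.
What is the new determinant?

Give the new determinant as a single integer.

Answer: 15

Derivation:
det is linear in row 0: changing M[0][0] by delta changes det by delta * cofactor(0,0).
Cofactor C_00 = (-1)^(0+0) * minor(0,0) = 3
Entry delta = 3 - -2 = 5
Det delta = 5 * 3 = 15
New det = 0 + 15 = 15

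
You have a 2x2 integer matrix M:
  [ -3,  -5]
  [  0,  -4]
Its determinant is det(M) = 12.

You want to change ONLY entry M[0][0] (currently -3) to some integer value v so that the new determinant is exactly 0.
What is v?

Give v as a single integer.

det is linear in entry M[0][0]: det = old_det + (v - -3) * C_00
Cofactor C_00 = -4
Want det = 0: 12 + (v - -3) * -4 = 0
  (v - -3) = -12 / -4 = 3
  v = -3 + (3) = 0

Answer: 0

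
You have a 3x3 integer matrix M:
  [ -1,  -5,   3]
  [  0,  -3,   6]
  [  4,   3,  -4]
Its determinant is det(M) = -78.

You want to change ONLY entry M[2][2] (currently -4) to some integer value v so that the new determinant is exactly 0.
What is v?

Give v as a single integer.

det is linear in entry M[2][2]: det = old_det + (v - -4) * C_22
Cofactor C_22 = 3
Want det = 0: -78 + (v - -4) * 3 = 0
  (v - -4) = 78 / 3 = 26
  v = -4 + (26) = 22

Answer: 22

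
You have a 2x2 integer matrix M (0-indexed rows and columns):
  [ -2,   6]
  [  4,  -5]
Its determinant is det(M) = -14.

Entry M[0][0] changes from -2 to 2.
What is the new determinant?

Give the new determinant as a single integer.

det is linear in row 0: changing M[0][0] by delta changes det by delta * cofactor(0,0).
Cofactor C_00 = (-1)^(0+0) * minor(0,0) = -5
Entry delta = 2 - -2 = 4
Det delta = 4 * -5 = -20
New det = -14 + -20 = -34

Answer: -34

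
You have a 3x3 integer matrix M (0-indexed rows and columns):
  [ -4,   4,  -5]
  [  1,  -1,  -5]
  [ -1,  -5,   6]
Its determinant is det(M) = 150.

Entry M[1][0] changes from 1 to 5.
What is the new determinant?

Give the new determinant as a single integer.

Answer: 154

Derivation:
det is linear in row 1: changing M[1][0] by delta changes det by delta * cofactor(1,0).
Cofactor C_10 = (-1)^(1+0) * minor(1,0) = 1
Entry delta = 5 - 1 = 4
Det delta = 4 * 1 = 4
New det = 150 + 4 = 154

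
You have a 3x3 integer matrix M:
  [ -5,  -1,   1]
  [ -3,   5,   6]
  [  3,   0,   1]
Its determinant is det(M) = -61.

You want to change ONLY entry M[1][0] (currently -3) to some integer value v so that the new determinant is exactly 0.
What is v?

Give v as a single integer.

det is linear in entry M[1][0]: det = old_det + (v - -3) * C_10
Cofactor C_10 = 1
Want det = 0: -61 + (v - -3) * 1 = 0
  (v - -3) = 61 / 1 = 61
  v = -3 + (61) = 58

Answer: 58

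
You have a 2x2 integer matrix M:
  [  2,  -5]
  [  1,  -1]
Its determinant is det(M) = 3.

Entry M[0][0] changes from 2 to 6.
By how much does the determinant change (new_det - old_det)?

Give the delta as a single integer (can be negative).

Cofactor C_00 = -1
Entry delta = 6 - 2 = 4
Det delta = entry_delta * cofactor = 4 * -1 = -4

Answer: -4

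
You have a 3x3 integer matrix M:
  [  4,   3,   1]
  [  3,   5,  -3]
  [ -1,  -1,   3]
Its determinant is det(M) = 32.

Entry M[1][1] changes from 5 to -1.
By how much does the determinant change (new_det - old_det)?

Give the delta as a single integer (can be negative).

Answer: -78

Derivation:
Cofactor C_11 = 13
Entry delta = -1 - 5 = -6
Det delta = entry_delta * cofactor = -6 * 13 = -78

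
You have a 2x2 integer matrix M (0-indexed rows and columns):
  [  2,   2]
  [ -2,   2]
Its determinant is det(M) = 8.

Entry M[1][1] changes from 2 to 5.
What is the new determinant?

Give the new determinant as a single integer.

det is linear in row 1: changing M[1][1] by delta changes det by delta * cofactor(1,1).
Cofactor C_11 = (-1)^(1+1) * minor(1,1) = 2
Entry delta = 5 - 2 = 3
Det delta = 3 * 2 = 6
New det = 8 + 6 = 14

Answer: 14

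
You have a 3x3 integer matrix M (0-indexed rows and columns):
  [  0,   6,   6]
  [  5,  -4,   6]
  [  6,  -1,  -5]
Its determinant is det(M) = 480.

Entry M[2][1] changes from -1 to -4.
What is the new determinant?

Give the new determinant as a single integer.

det is linear in row 2: changing M[2][1] by delta changes det by delta * cofactor(2,1).
Cofactor C_21 = (-1)^(2+1) * minor(2,1) = 30
Entry delta = -4 - -1 = -3
Det delta = -3 * 30 = -90
New det = 480 + -90 = 390

Answer: 390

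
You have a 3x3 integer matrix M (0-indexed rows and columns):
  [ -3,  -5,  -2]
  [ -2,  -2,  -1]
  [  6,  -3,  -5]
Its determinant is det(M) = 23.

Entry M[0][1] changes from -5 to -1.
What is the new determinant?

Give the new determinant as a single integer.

Answer: -41

Derivation:
det is linear in row 0: changing M[0][1] by delta changes det by delta * cofactor(0,1).
Cofactor C_01 = (-1)^(0+1) * minor(0,1) = -16
Entry delta = -1 - -5 = 4
Det delta = 4 * -16 = -64
New det = 23 + -64 = -41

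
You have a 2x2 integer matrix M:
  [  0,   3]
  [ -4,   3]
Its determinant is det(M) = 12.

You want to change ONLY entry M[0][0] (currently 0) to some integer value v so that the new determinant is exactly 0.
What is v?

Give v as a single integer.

det is linear in entry M[0][0]: det = old_det + (v - 0) * C_00
Cofactor C_00 = 3
Want det = 0: 12 + (v - 0) * 3 = 0
  (v - 0) = -12 / 3 = -4
  v = 0 + (-4) = -4

Answer: -4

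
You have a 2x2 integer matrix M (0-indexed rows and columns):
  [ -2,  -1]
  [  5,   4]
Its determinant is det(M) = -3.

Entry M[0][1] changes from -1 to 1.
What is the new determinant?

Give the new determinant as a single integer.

det is linear in row 0: changing M[0][1] by delta changes det by delta * cofactor(0,1).
Cofactor C_01 = (-1)^(0+1) * minor(0,1) = -5
Entry delta = 1 - -1 = 2
Det delta = 2 * -5 = -10
New det = -3 + -10 = -13

Answer: -13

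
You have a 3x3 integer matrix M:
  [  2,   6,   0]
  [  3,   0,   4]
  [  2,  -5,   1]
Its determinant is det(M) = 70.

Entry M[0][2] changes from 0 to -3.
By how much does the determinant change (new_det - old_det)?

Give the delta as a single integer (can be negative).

Answer: 45

Derivation:
Cofactor C_02 = -15
Entry delta = -3 - 0 = -3
Det delta = entry_delta * cofactor = -3 * -15 = 45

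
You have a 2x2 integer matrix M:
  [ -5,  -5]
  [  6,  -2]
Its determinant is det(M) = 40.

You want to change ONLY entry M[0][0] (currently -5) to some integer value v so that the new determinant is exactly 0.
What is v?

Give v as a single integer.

det is linear in entry M[0][0]: det = old_det + (v - -5) * C_00
Cofactor C_00 = -2
Want det = 0: 40 + (v - -5) * -2 = 0
  (v - -5) = -40 / -2 = 20
  v = -5 + (20) = 15

Answer: 15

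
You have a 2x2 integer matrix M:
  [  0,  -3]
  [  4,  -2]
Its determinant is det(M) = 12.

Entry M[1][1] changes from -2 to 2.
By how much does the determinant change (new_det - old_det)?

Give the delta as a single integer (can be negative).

Cofactor C_11 = 0
Entry delta = 2 - -2 = 4
Det delta = entry_delta * cofactor = 4 * 0 = 0

Answer: 0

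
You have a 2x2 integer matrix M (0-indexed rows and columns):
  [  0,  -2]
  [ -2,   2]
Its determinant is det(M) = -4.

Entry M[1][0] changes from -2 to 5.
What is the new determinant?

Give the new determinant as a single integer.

det is linear in row 1: changing M[1][0] by delta changes det by delta * cofactor(1,0).
Cofactor C_10 = (-1)^(1+0) * minor(1,0) = 2
Entry delta = 5 - -2 = 7
Det delta = 7 * 2 = 14
New det = -4 + 14 = 10

Answer: 10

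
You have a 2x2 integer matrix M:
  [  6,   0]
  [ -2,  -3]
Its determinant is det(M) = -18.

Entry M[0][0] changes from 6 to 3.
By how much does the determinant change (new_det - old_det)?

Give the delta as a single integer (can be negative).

Cofactor C_00 = -3
Entry delta = 3 - 6 = -3
Det delta = entry_delta * cofactor = -3 * -3 = 9

Answer: 9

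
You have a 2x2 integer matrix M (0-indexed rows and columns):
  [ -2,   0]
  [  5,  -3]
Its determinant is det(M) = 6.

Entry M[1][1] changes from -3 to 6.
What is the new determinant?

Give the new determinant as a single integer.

det is linear in row 1: changing M[1][1] by delta changes det by delta * cofactor(1,1).
Cofactor C_11 = (-1)^(1+1) * minor(1,1) = -2
Entry delta = 6 - -3 = 9
Det delta = 9 * -2 = -18
New det = 6 + -18 = -12

Answer: -12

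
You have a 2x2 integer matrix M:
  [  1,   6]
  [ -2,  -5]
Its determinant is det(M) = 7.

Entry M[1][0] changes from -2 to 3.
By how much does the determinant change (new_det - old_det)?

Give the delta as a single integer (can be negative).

Answer: -30

Derivation:
Cofactor C_10 = -6
Entry delta = 3 - -2 = 5
Det delta = entry_delta * cofactor = 5 * -6 = -30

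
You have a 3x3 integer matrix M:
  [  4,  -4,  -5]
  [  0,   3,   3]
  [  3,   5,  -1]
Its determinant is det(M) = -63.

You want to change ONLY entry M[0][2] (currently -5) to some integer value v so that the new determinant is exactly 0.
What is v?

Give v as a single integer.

det is linear in entry M[0][2]: det = old_det + (v - -5) * C_02
Cofactor C_02 = -9
Want det = 0: -63 + (v - -5) * -9 = 0
  (v - -5) = 63 / -9 = -7
  v = -5 + (-7) = -12

Answer: -12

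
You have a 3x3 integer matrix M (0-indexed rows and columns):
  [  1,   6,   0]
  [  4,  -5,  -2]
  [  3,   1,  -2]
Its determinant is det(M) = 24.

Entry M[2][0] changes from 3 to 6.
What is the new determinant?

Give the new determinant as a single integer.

Answer: -12

Derivation:
det is linear in row 2: changing M[2][0] by delta changes det by delta * cofactor(2,0).
Cofactor C_20 = (-1)^(2+0) * minor(2,0) = -12
Entry delta = 6 - 3 = 3
Det delta = 3 * -12 = -36
New det = 24 + -36 = -12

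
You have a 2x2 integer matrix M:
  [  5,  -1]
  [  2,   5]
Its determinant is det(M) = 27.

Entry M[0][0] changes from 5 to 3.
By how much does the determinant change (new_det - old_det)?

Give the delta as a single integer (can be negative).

Cofactor C_00 = 5
Entry delta = 3 - 5 = -2
Det delta = entry_delta * cofactor = -2 * 5 = -10

Answer: -10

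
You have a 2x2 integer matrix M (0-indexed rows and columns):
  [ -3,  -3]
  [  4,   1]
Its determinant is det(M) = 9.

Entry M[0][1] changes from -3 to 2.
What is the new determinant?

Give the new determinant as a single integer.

det is linear in row 0: changing M[0][1] by delta changes det by delta * cofactor(0,1).
Cofactor C_01 = (-1)^(0+1) * minor(0,1) = -4
Entry delta = 2 - -3 = 5
Det delta = 5 * -4 = -20
New det = 9 + -20 = -11

Answer: -11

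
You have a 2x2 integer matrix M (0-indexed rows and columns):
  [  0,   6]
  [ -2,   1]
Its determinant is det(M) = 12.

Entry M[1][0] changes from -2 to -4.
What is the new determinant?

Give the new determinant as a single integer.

det is linear in row 1: changing M[1][0] by delta changes det by delta * cofactor(1,0).
Cofactor C_10 = (-1)^(1+0) * minor(1,0) = -6
Entry delta = -4 - -2 = -2
Det delta = -2 * -6 = 12
New det = 12 + 12 = 24

Answer: 24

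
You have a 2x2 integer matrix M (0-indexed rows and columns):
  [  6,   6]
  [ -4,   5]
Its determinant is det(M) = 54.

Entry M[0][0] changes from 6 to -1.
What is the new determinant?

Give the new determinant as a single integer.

Answer: 19

Derivation:
det is linear in row 0: changing M[0][0] by delta changes det by delta * cofactor(0,0).
Cofactor C_00 = (-1)^(0+0) * minor(0,0) = 5
Entry delta = -1 - 6 = -7
Det delta = -7 * 5 = -35
New det = 54 + -35 = 19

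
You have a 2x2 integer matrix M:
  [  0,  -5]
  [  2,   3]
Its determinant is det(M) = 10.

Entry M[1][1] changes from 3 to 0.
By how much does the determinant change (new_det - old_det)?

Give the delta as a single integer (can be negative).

Answer: 0

Derivation:
Cofactor C_11 = 0
Entry delta = 0 - 3 = -3
Det delta = entry_delta * cofactor = -3 * 0 = 0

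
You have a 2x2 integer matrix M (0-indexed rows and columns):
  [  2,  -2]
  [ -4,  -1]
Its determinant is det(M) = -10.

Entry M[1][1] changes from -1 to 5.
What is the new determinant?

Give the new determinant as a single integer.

Answer: 2

Derivation:
det is linear in row 1: changing M[1][1] by delta changes det by delta * cofactor(1,1).
Cofactor C_11 = (-1)^(1+1) * minor(1,1) = 2
Entry delta = 5 - -1 = 6
Det delta = 6 * 2 = 12
New det = -10 + 12 = 2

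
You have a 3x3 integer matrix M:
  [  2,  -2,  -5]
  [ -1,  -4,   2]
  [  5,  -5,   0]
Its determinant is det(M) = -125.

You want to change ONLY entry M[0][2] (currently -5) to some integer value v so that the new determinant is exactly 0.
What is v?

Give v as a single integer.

Answer: 0

Derivation:
det is linear in entry M[0][2]: det = old_det + (v - -5) * C_02
Cofactor C_02 = 25
Want det = 0: -125 + (v - -5) * 25 = 0
  (v - -5) = 125 / 25 = 5
  v = -5 + (5) = 0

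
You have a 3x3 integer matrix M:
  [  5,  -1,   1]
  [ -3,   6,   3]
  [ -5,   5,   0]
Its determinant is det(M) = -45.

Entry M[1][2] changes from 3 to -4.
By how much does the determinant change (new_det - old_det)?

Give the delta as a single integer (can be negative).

Cofactor C_12 = -20
Entry delta = -4 - 3 = -7
Det delta = entry_delta * cofactor = -7 * -20 = 140

Answer: 140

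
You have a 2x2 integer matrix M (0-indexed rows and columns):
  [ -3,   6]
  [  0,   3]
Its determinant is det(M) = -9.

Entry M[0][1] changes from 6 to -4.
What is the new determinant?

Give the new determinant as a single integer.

Answer: -9

Derivation:
det is linear in row 0: changing M[0][1] by delta changes det by delta * cofactor(0,1).
Cofactor C_01 = (-1)^(0+1) * minor(0,1) = 0
Entry delta = -4 - 6 = -10
Det delta = -10 * 0 = 0
New det = -9 + 0 = -9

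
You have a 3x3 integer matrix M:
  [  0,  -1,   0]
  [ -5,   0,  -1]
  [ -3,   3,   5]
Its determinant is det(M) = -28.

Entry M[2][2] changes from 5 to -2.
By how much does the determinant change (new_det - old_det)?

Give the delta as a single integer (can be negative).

Cofactor C_22 = -5
Entry delta = -2 - 5 = -7
Det delta = entry_delta * cofactor = -7 * -5 = 35

Answer: 35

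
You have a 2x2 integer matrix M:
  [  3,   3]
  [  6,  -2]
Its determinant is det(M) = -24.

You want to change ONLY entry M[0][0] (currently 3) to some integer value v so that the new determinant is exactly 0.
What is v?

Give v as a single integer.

Answer: -9

Derivation:
det is linear in entry M[0][0]: det = old_det + (v - 3) * C_00
Cofactor C_00 = -2
Want det = 0: -24 + (v - 3) * -2 = 0
  (v - 3) = 24 / -2 = -12
  v = 3 + (-12) = -9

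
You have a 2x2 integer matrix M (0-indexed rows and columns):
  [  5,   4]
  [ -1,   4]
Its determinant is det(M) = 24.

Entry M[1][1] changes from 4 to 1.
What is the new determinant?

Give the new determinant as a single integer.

Answer: 9

Derivation:
det is linear in row 1: changing M[1][1] by delta changes det by delta * cofactor(1,1).
Cofactor C_11 = (-1)^(1+1) * minor(1,1) = 5
Entry delta = 1 - 4 = -3
Det delta = -3 * 5 = -15
New det = 24 + -15 = 9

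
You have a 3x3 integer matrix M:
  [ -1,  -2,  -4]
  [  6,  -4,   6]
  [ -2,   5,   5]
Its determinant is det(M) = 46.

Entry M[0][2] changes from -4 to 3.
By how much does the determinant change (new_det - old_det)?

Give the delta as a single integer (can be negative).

Answer: 154

Derivation:
Cofactor C_02 = 22
Entry delta = 3 - -4 = 7
Det delta = entry_delta * cofactor = 7 * 22 = 154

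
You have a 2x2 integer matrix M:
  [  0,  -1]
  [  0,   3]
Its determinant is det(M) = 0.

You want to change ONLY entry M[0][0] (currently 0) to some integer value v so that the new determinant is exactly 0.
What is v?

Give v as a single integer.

Answer: 0

Derivation:
det is linear in entry M[0][0]: det = old_det + (v - 0) * C_00
Cofactor C_00 = 3
Want det = 0: 0 + (v - 0) * 3 = 0
  (v - 0) = 0 / 3 = 0
  v = 0 + (0) = 0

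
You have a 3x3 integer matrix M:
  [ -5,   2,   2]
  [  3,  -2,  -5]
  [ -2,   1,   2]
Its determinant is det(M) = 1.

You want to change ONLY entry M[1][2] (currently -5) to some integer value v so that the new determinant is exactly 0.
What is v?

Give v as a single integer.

det is linear in entry M[1][2]: det = old_det + (v - -5) * C_12
Cofactor C_12 = 1
Want det = 0: 1 + (v - -5) * 1 = 0
  (v - -5) = -1 / 1 = -1
  v = -5 + (-1) = -6

Answer: -6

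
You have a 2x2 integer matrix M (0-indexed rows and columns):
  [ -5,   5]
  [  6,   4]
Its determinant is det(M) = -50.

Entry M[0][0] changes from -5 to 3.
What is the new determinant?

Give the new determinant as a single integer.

Answer: -18

Derivation:
det is linear in row 0: changing M[0][0] by delta changes det by delta * cofactor(0,0).
Cofactor C_00 = (-1)^(0+0) * minor(0,0) = 4
Entry delta = 3 - -5 = 8
Det delta = 8 * 4 = 32
New det = -50 + 32 = -18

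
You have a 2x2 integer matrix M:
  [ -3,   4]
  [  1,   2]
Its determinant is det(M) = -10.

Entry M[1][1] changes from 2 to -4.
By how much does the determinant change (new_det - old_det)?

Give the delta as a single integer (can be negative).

Answer: 18

Derivation:
Cofactor C_11 = -3
Entry delta = -4 - 2 = -6
Det delta = entry_delta * cofactor = -6 * -3 = 18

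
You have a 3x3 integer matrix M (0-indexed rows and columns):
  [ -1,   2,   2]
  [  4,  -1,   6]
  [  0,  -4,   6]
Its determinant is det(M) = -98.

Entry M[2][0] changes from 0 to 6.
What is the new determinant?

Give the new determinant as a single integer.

Answer: -14

Derivation:
det is linear in row 2: changing M[2][0] by delta changes det by delta * cofactor(2,0).
Cofactor C_20 = (-1)^(2+0) * minor(2,0) = 14
Entry delta = 6 - 0 = 6
Det delta = 6 * 14 = 84
New det = -98 + 84 = -14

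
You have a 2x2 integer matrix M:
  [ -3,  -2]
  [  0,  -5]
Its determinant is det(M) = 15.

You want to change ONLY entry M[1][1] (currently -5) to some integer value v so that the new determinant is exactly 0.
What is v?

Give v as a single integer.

det is linear in entry M[1][1]: det = old_det + (v - -5) * C_11
Cofactor C_11 = -3
Want det = 0: 15 + (v - -5) * -3 = 0
  (v - -5) = -15 / -3 = 5
  v = -5 + (5) = 0

Answer: 0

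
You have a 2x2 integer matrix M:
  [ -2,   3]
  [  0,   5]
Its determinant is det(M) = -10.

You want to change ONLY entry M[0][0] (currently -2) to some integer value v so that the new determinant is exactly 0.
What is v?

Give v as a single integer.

det is linear in entry M[0][0]: det = old_det + (v - -2) * C_00
Cofactor C_00 = 5
Want det = 0: -10 + (v - -2) * 5 = 0
  (v - -2) = 10 / 5 = 2
  v = -2 + (2) = 0

Answer: 0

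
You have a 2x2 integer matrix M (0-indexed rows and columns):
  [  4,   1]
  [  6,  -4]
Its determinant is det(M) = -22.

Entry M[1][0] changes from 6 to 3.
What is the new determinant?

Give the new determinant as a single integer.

det is linear in row 1: changing M[1][0] by delta changes det by delta * cofactor(1,0).
Cofactor C_10 = (-1)^(1+0) * minor(1,0) = -1
Entry delta = 3 - 6 = -3
Det delta = -3 * -1 = 3
New det = -22 + 3 = -19

Answer: -19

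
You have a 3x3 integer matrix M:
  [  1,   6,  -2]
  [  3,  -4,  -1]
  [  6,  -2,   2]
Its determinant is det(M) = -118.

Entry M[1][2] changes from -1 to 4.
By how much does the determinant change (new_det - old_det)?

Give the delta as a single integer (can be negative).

Answer: 190

Derivation:
Cofactor C_12 = 38
Entry delta = 4 - -1 = 5
Det delta = entry_delta * cofactor = 5 * 38 = 190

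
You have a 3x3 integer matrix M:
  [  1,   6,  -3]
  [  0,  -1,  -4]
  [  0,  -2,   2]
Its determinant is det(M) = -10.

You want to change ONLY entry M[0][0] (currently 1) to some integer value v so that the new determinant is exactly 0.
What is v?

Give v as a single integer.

Answer: 0

Derivation:
det is linear in entry M[0][0]: det = old_det + (v - 1) * C_00
Cofactor C_00 = -10
Want det = 0: -10 + (v - 1) * -10 = 0
  (v - 1) = 10 / -10 = -1
  v = 1 + (-1) = 0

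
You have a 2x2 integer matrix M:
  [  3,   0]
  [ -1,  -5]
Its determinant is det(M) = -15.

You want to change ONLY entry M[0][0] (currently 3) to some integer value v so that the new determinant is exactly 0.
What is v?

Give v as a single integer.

Answer: 0

Derivation:
det is linear in entry M[0][0]: det = old_det + (v - 3) * C_00
Cofactor C_00 = -5
Want det = 0: -15 + (v - 3) * -5 = 0
  (v - 3) = 15 / -5 = -3
  v = 3 + (-3) = 0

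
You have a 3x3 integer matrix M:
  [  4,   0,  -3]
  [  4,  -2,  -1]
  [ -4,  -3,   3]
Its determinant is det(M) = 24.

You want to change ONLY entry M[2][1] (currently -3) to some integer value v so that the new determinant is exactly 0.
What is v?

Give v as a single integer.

Answer: 0

Derivation:
det is linear in entry M[2][1]: det = old_det + (v - -3) * C_21
Cofactor C_21 = -8
Want det = 0: 24 + (v - -3) * -8 = 0
  (v - -3) = -24 / -8 = 3
  v = -3 + (3) = 0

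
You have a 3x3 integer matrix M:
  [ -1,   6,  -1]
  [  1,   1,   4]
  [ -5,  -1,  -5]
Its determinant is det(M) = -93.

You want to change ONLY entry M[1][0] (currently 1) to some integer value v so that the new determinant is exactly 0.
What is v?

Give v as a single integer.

det is linear in entry M[1][0]: det = old_det + (v - 1) * C_10
Cofactor C_10 = 31
Want det = 0: -93 + (v - 1) * 31 = 0
  (v - 1) = 93 / 31 = 3
  v = 1 + (3) = 4

Answer: 4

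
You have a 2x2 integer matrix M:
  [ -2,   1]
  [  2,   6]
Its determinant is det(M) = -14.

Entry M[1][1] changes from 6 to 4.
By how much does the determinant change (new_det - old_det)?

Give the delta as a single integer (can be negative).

Answer: 4

Derivation:
Cofactor C_11 = -2
Entry delta = 4 - 6 = -2
Det delta = entry_delta * cofactor = -2 * -2 = 4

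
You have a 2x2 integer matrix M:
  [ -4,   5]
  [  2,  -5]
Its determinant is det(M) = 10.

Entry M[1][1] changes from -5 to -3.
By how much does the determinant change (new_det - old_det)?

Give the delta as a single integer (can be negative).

Cofactor C_11 = -4
Entry delta = -3 - -5 = 2
Det delta = entry_delta * cofactor = 2 * -4 = -8

Answer: -8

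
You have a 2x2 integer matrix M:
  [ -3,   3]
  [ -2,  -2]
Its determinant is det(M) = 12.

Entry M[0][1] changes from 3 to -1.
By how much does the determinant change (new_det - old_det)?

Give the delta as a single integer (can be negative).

Cofactor C_01 = 2
Entry delta = -1 - 3 = -4
Det delta = entry_delta * cofactor = -4 * 2 = -8

Answer: -8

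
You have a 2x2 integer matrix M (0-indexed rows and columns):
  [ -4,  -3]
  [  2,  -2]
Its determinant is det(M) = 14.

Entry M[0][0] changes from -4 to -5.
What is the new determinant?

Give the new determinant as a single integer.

Answer: 16

Derivation:
det is linear in row 0: changing M[0][0] by delta changes det by delta * cofactor(0,0).
Cofactor C_00 = (-1)^(0+0) * minor(0,0) = -2
Entry delta = -5 - -4 = -1
Det delta = -1 * -2 = 2
New det = 14 + 2 = 16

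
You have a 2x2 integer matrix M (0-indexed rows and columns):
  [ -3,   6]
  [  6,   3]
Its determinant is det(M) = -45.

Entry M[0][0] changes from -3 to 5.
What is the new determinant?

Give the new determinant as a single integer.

det is linear in row 0: changing M[0][0] by delta changes det by delta * cofactor(0,0).
Cofactor C_00 = (-1)^(0+0) * minor(0,0) = 3
Entry delta = 5 - -3 = 8
Det delta = 8 * 3 = 24
New det = -45 + 24 = -21

Answer: -21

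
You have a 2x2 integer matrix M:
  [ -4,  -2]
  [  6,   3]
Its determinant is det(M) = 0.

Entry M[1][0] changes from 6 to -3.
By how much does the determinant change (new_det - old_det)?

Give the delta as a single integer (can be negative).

Answer: -18

Derivation:
Cofactor C_10 = 2
Entry delta = -3 - 6 = -9
Det delta = entry_delta * cofactor = -9 * 2 = -18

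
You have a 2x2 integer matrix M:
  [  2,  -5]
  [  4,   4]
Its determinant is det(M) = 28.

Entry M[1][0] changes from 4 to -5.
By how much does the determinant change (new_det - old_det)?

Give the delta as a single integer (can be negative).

Cofactor C_10 = 5
Entry delta = -5 - 4 = -9
Det delta = entry_delta * cofactor = -9 * 5 = -45

Answer: -45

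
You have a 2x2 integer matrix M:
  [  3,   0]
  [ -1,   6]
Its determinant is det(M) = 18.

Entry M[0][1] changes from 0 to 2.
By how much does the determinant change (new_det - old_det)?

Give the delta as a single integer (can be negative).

Answer: 2

Derivation:
Cofactor C_01 = 1
Entry delta = 2 - 0 = 2
Det delta = entry_delta * cofactor = 2 * 1 = 2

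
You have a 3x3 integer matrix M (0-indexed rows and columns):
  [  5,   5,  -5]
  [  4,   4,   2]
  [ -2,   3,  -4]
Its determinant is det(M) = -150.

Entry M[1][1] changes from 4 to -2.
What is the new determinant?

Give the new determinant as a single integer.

det is linear in row 1: changing M[1][1] by delta changes det by delta * cofactor(1,1).
Cofactor C_11 = (-1)^(1+1) * minor(1,1) = -30
Entry delta = -2 - 4 = -6
Det delta = -6 * -30 = 180
New det = -150 + 180 = 30

Answer: 30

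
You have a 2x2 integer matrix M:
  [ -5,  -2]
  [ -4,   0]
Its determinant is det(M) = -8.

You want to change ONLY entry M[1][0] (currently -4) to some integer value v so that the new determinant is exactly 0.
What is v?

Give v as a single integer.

det is linear in entry M[1][0]: det = old_det + (v - -4) * C_10
Cofactor C_10 = 2
Want det = 0: -8 + (v - -4) * 2 = 0
  (v - -4) = 8 / 2 = 4
  v = -4 + (4) = 0

Answer: 0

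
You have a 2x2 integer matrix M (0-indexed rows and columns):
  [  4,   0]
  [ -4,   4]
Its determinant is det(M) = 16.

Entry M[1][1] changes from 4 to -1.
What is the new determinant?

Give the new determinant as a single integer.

det is linear in row 1: changing M[1][1] by delta changes det by delta * cofactor(1,1).
Cofactor C_11 = (-1)^(1+1) * minor(1,1) = 4
Entry delta = -1 - 4 = -5
Det delta = -5 * 4 = -20
New det = 16 + -20 = -4

Answer: -4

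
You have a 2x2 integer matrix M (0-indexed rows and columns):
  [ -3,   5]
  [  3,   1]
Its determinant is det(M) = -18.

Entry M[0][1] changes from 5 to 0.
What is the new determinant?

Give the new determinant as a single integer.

Answer: -3

Derivation:
det is linear in row 0: changing M[0][1] by delta changes det by delta * cofactor(0,1).
Cofactor C_01 = (-1)^(0+1) * minor(0,1) = -3
Entry delta = 0 - 5 = -5
Det delta = -5 * -3 = 15
New det = -18 + 15 = -3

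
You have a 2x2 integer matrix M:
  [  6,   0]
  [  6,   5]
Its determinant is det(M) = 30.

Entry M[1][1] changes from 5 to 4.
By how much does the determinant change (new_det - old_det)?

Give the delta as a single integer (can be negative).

Answer: -6

Derivation:
Cofactor C_11 = 6
Entry delta = 4 - 5 = -1
Det delta = entry_delta * cofactor = -1 * 6 = -6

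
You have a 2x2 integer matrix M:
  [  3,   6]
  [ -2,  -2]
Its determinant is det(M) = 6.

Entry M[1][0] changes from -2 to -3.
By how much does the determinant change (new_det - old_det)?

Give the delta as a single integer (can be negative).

Answer: 6

Derivation:
Cofactor C_10 = -6
Entry delta = -3 - -2 = -1
Det delta = entry_delta * cofactor = -1 * -6 = 6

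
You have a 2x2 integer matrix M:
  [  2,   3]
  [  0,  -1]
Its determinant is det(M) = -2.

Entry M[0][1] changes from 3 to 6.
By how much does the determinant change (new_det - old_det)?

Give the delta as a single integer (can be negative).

Cofactor C_01 = 0
Entry delta = 6 - 3 = 3
Det delta = entry_delta * cofactor = 3 * 0 = 0

Answer: 0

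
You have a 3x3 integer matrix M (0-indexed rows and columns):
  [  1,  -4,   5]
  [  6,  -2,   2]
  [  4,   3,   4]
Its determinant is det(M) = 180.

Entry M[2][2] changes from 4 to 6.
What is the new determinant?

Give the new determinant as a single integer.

Answer: 224

Derivation:
det is linear in row 2: changing M[2][2] by delta changes det by delta * cofactor(2,2).
Cofactor C_22 = (-1)^(2+2) * minor(2,2) = 22
Entry delta = 6 - 4 = 2
Det delta = 2 * 22 = 44
New det = 180 + 44 = 224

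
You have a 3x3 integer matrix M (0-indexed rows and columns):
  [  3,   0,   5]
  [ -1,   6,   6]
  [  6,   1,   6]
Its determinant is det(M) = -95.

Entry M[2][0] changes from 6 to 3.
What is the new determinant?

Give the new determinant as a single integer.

det is linear in row 2: changing M[2][0] by delta changes det by delta * cofactor(2,0).
Cofactor C_20 = (-1)^(2+0) * minor(2,0) = -30
Entry delta = 3 - 6 = -3
Det delta = -3 * -30 = 90
New det = -95 + 90 = -5

Answer: -5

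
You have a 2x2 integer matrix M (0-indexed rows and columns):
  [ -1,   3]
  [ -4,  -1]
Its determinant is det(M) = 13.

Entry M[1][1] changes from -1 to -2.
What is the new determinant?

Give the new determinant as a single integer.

det is linear in row 1: changing M[1][1] by delta changes det by delta * cofactor(1,1).
Cofactor C_11 = (-1)^(1+1) * minor(1,1) = -1
Entry delta = -2 - -1 = -1
Det delta = -1 * -1 = 1
New det = 13 + 1 = 14

Answer: 14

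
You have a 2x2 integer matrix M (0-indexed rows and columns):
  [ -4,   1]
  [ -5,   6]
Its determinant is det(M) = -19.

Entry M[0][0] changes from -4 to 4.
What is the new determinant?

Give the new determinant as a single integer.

Answer: 29

Derivation:
det is linear in row 0: changing M[0][0] by delta changes det by delta * cofactor(0,0).
Cofactor C_00 = (-1)^(0+0) * minor(0,0) = 6
Entry delta = 4 - -4 = 8
Det delta = 8 * 6 = 48
New det = -19 + 48 = 29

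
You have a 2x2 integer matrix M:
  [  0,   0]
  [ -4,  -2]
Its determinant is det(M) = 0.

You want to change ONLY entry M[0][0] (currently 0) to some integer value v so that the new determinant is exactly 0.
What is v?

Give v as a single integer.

Answer: 0

Derivation:
det is linear in entry M[0][0]: det = old_det + (v - 0) * C_00
Cofactor C_00 = -2
Want det = 0: 0 + (v - 0) * -2 = 0
  (v - 0) = 0 / -2 = 0
  v = 0 + (0) = 0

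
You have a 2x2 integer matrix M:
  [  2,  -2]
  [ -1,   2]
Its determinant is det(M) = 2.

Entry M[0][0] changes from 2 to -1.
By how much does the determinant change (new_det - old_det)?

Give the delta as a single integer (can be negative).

Answer: -6

Derivation:
Cofactor C_00 = 2
Entry delta = -1 - 2 = -3
Det delta = entry_delta * cofactor = -3 * 2 = -6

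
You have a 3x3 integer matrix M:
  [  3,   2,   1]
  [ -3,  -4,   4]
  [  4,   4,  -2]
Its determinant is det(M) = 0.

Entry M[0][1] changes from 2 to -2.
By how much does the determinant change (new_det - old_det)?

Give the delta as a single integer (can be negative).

Cofactor C_01 = 10
Entry delta = -2 - 2 = -4
Det delta = entry_delta * cofactor = -4 * 10 = -40

Answer: -40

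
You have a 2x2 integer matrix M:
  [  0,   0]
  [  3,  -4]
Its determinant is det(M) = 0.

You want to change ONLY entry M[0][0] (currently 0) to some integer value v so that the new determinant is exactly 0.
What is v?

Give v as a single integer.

Answer: 0

Derivation:
det is linear in entry M[0][0]: det = old_det + (v - 0) * C_00
Cofactor C_00 = -4
Want det = 0: 0 + (v - 0) * -4 = 0
  (v - 0) = 0 / -4 = 0
  v = 0 + (0) = 0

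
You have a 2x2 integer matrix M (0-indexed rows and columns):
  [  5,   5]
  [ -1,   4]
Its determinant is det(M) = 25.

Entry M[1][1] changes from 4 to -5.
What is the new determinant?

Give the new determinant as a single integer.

Answer: -20

Derivation:
det is linear in row 1: changing M[1][1] by delta changes det by delta * cofactor(1,1).
Cofactor C_11 = (-1)^(1+1) * minor(1,1) = 5
Entry delta = -5 - 4 = -9
Det delta = -9 * 5 = -45
New det = 25 + -45 = -20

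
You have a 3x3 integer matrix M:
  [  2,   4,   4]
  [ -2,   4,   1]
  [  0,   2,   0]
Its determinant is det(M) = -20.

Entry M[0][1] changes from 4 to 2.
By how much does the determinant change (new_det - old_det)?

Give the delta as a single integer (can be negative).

Answer: 0

Derivation:
Cofactor C_01 = 0
Entry delta = 2 - 4 = -2
Det delta = entry_delta * cofactor = -2 * 0 = 0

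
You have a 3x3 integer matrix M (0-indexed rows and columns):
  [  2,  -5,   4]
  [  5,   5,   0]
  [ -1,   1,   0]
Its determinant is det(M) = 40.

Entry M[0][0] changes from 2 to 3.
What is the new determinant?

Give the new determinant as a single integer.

det is linear in row 0: changing M[0][0] by delta changes det by delta * cofactor(0,0).
Cofactor C_00 = (-1)^(0+0) * minor(0,0) = 0
Entry delta = 3 - 2 = 1
Det delta = 1 * 0 = 0
New det = 40 + 0 = 40

Answer: 40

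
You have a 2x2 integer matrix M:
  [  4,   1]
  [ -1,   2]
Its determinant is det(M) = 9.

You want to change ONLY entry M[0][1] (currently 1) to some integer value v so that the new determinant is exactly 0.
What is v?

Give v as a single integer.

Answer: -8

Derivation:
det is linear in entry M[0][1]: det = old_det + (v - 1) * C_01
Cofactor C_01 = 1
Want det = 0: 9 + (v - 1) * 1 = 0
  (v - 1) = -9 / 1 = -9
  v = 1 + (-9) = -8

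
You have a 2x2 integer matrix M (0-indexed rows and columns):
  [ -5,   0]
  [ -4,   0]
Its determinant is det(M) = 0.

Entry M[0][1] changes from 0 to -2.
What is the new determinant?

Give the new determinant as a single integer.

Answer: -8

Derivation:
det is linear in row 0: changing M[0][1] by delta changes det by delta * cofactor(0,1).
Cofactor C_01 = (-1)^(0+1) * minor(0,1) = 4
Entry delta = -2 - 0 = -2
Det delta = -2 * 4 = -8
New det = 0 + -8 = -8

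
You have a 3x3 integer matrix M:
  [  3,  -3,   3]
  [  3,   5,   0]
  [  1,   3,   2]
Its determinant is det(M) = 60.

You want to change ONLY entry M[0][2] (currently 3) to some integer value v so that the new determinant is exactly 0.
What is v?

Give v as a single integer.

det is linear in entry M[0][2]: det = old_det + (v - 3) * C_02
Cofactor C_02 = 4
Want det = 0: 60 + (v - 3) * 4 = 0
  (v - 3) = -60 / 4 = -15
  v = 3 + (-15) = -12

Answer: -12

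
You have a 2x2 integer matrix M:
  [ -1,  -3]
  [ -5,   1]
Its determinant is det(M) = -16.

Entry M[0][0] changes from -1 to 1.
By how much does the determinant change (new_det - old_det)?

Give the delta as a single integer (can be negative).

Answer: 2

Derivation:
Cofactor C_00 = 1
Entry delta = 1 - -1 = 2
Det delta = entry_delta * cofactor = 2 * 1 = 2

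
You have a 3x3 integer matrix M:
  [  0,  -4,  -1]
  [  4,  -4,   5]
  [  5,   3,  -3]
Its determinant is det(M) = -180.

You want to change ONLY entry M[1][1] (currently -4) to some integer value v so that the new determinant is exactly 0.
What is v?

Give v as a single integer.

Answer: 32

Derivation:
det is linear in entry M[1][1]: det = old_det + (v - -4) * C_11
Cofactor C_11 = 5
Want det = 0: -180 + (v - -4) * 5 = 0
  (v - -4) = 180 / 5 = 36
  v = -4 + (36) = 32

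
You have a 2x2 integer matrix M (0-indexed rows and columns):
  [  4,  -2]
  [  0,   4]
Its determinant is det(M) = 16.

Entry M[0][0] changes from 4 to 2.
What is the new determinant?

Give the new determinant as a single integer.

det is linear in row 0: changing M[0][0] by delta changes det by delta * cofactor(0,0).
Cofactor C_00 = (-1)^(0+0) * minor(0,0) = 4
Entry delta = 2 - 4 = -2
Det delta = -2 * 4 = -8
New det = 16 + -8 = 8

Answer: 8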